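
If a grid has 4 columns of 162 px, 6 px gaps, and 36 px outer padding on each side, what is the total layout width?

Layout = 2·36 + 4·162 + 3·6 = 72 + 648 + 18 = 738 px.

738 px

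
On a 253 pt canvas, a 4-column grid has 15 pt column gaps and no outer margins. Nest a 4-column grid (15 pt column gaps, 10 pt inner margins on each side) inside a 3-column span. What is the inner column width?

Subtracting 3 column gaps of 15 leaves 208 for 4 columns, so c = 52 pt.
Span of 3: 3·52 + 2·15 = 156 + 30 = 186 pt.
Inner content = 186 − 2·10 = 166 pt.
166 − 3·15 = 121; ÷4 gives d = 30.25 pt.

30.25 pt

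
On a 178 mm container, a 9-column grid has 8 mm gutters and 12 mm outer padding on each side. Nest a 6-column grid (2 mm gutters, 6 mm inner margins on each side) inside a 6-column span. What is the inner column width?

13 mm

Inside the margins: 178 − 24 = 154 mm.
9c + 8·8 = 154 → 9c = 90 → c = 10 mm.
6 columns plus 5 gutters: 60 + 40 = 100 mm.
Inner content = 100 − 2·6 = 88 mm.
Subtracting 5 gutters of 2 leaves 78 for 6 columns, so d = 13 mm.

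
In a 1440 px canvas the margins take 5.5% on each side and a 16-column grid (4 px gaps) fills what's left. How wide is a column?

76.35 px

Margins: 5.5% × 1440 = 79.2 px each, so content = 1440 − 158.4 = 1281.6 px.
Subtracting 15 gaps of 4 leaves 1221.6 for 16 columns, so c = 76.35 px.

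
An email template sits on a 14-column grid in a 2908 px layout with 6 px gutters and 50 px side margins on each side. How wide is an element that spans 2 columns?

Inside the margins: 2908 − 100 = 2808 px.
2808 − 13·6 = 2730; ÷14 gives c = 195 px.
Span of 2: 2·195 + 1·6 = 390 + 6 = 396 px.

396 px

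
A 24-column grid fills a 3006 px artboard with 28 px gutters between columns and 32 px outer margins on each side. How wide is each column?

95.75 px

Content width = 3006 − 2·32 = 2942 px.
2942 − 23·28 = 2298; ÷24 gives c = 95.75 px.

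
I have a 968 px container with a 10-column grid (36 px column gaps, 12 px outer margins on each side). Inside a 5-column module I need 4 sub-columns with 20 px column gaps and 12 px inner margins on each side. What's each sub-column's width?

92.5 px

Subtract both margins: 968 − 2·12 = 944 px.
Subtracting 9 column gaps of 36 leaves 620 for 10 columns, so c = 62 px.
5 columns plus 4 column gaps: 310 + 144 = 454 px.
Inner content = 454 − 2·12 = 430 px.
4 columns + 3 column gaps: 4d + 3·20 = 430.
4d = 430 − 60 = 370, so d = 92.5 px.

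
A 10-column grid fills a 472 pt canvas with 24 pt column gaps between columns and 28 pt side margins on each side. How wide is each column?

Subtract both margins: 472 − 2·28 = 416 pt.
Subtracting 9 column gaps of 24 leaves 200 for 10 columns, so c = 20 pt.

20 pt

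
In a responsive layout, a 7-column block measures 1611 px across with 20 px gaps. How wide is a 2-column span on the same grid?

Subtracting 6 gaps of 20 leaves 1491 for 7 columns, so c = 213 px.
2 columns plus 1 gap: 426 + 20 = 446 px.

446 px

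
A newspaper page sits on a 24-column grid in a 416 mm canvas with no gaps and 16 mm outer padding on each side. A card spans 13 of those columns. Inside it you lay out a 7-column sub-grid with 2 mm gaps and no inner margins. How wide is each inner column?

Outer content = 416 − 2·16 = 384 mm.
384 / 24 = 16 mm per column.
With no gaps, 13 columns span 13·16 = 208 mm.
208 − 6·2 = 196; ÷7 gives d = 28 mm.

28 mm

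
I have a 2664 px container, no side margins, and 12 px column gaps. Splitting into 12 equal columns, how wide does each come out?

2664 − 11·12 = 2532; ÷12 gives c = 211 px.

211 px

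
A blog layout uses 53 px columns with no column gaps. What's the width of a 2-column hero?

With no column gaps, 2 columns span 2·53 = 106 px.

106 px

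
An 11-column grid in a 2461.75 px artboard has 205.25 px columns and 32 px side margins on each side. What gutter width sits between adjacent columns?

14 px

Take off 64 px of margins, leaving 2397.75 px.
Columns use 2257.75 px, leaving 140 px across 10 gutters = 14 px each.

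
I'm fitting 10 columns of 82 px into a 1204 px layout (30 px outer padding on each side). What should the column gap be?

Inside the margins: 1204 − 60 = 1144 px.
10 columns take 10·82 = 820 px; remaining 324 splits into 9 column gaps.
g = 324 / 9 = 36 px.

36 px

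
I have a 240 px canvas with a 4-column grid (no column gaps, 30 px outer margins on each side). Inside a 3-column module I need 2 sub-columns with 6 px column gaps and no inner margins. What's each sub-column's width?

64.5 px

Take off 60 px of margins, leaving 180 px.
With no column gaps, each column is 180/4 = 45 px.
With no column gaps, 3 columns span 3·45 = 135 px.
2d + 1·6 = 135 → 2d = 129 → d = 64.5 px.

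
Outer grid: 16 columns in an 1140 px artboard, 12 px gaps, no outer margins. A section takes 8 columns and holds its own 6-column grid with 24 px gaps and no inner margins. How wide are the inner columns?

74 px

Subtracting 15 gaps of 12 leaves 960 for 16 columns, so c = 60 px.
8-column span = 8·60 + 7·12 = 564 px.
6 columns + 5 gaps: 6d + 5·24 = 564.
6d = 564 − 120 = 444, so d = 74 px.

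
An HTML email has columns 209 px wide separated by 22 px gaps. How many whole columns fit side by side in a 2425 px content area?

k columns need k·209 + (k−1)·22 = k·231 − 22.
k·231 − 22 ≤ 2425 → k ≤ 2447 / 231 ≈ 10.59, so k = 10.

10 columns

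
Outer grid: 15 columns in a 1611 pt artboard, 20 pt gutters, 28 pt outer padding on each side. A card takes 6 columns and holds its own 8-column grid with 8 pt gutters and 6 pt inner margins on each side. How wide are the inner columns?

Subtract both margins: 1611 − 2·28 = 1555 pt.
15 columns + 14 gutters: 15c + 14·20 = 1555.
15c = 1555 − 280 = 1275, so c = 85 pt.
6 columns plus 5 gutters: 510 + 100 = 610 pt.
Inner content = 610 − 2·6 = 598 pt.
Subtracting 7 gutters of 8 leaves 542 for 8 columns, so d = 67.75 pt.

67.75 pt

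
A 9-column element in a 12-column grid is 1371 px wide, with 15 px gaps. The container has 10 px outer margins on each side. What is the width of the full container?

Subtracting 8 gaps of 15 leaves 1251 for 9 columns, so c = 139 px.
Container = 2·10 + 12·139 + 11·15 = 20 + 1668 + 165 = 1853 px.

1853 px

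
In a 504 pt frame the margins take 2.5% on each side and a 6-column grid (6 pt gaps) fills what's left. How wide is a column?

504 × (1 − 2·2.5%) = 504 × 95% = 478.8 pt for the columns.
Subtracting 5 gaps of 6 leaves 448.8 for 6 columns, so c = 74.8 pt.

74.8 pt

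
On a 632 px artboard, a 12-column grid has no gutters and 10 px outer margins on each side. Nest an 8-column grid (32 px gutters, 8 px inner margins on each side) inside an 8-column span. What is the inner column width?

Subtract both margins: 632 − 2·10 = 612 px.
With no gutters, each column is 612/12 = 51 px.
8-column span = 8·51 = 408 px.
Inner content = 408 − 2·8 = 392 px.
8 columns + 7 gutters: 8d + 7·32 = 392.
8d = 392 − 224 = 168, so d = 21 px.

21 px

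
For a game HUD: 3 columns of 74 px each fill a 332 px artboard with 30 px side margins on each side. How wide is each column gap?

25 px

Take off 60 px of margins, leaving 272 px.
3·74 + 2g = 272 → 2g = 50 → g = 25 px.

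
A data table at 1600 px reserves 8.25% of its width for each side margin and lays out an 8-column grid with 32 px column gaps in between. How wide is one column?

139 px

Margins: 8.25% × 1600 = 132 px each, so content = 1600 − 264 = 1336 px.
8 columns + 7 column gaps: 8c + 7·32 = 1336.
8c = 1336 − 224 = 1112, so c = 139 px.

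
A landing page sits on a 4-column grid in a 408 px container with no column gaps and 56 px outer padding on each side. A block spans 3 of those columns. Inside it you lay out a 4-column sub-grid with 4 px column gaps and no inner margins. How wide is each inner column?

Inside the margins: 408 − 112 = 296 px.
4c = 296 → c = 74 px.
3-column span = 3·74 = 222 px.
4 columns + 3 column gaps: 4d + 3·4 = 222.
4d = 222 − 12 = 210, so d = 52.5 px.

52.5 px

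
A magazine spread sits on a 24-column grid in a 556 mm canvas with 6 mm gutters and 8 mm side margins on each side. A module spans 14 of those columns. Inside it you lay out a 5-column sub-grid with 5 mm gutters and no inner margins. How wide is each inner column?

58.5 mm

Inside the margins: 556 − 16 = 540 mm.
Subtracting 23 gutters of 6 leaves 402 for 24 columns, so c = 16.75 mm.
14 columns plus 13 gutters: 234.5 + 78 = 312.5 mm.
5d + 4·5 = 312.5 → 5d = 292.5 → d = 58.5 mm.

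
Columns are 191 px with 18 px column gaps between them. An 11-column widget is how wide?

11 columns plus 10 column gaps: 2101 + 180 = 2281 px.

2281 px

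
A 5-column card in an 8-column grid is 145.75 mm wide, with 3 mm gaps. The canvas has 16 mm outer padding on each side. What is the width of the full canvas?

267 mm

5 columns + 4 gaps: 5c + 4·3 = 145.75.
5c = 145.75 − 12 = 133.75, so c = 26.75 mm.
Canvas = 2·16 + 8·26.75 + 7·3 = 32 + 214 + 21 = 267 mm.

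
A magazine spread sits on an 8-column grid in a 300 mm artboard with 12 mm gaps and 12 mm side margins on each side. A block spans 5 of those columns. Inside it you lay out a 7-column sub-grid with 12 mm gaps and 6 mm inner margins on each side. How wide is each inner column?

12 mm

Inside the margins: 300 − 24 = 276 mm.
8c + 7·12 = 276 → 8c = 192 → c = 24 mm.
5 columns plus 4 gaps: 120 + 48 = 168 mm.
Inner content = 168 − 2·6 = 156 mm.
Subtracting 6 gaps of 12 leaves 84 for 7 columns, so d = 12 mm.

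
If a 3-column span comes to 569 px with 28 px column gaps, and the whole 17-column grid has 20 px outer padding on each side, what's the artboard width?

3 columns + 2 column gaps: 3c + 2·28 = 569.
3c = 569 − 56 = 513, so c = 171 px.
Artboard = 2·20 + 17·171 + 16·28 = 40 + 2907 + 448 = 3395 px.

3395 px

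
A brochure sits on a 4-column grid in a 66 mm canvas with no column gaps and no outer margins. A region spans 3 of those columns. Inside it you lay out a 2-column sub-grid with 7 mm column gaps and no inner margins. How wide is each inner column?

With no column gaps, each column is 66/4 = 16.5 mm.
3-column span = 3·16.5 = 49.5 mm.
2 columns + 1 column gap: 2d + 1·7 = 49.5.
2d = 49.5 − 7 = 42.5, so d = 21.25 mm.

21.25 mm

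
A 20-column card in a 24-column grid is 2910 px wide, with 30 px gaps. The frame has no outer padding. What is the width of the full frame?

3498 px

2910 − 19·30 = 2340; ÷20 gives c = 117 px.
Frame = 24·117 + 23·30 = 2808 + 690 = 3498 px.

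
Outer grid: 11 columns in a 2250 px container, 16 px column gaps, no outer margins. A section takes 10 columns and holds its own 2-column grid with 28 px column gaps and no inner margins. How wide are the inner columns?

1008 px

2250 − 10·16 = 2090; ÷11 gives c = 190 px.
10-column span = 10·190 + 9·16 = 2044 px.
2044 − 1·28 = 2016; ÷2 gives d = 1008 px.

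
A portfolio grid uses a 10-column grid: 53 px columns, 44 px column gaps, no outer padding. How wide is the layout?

Layout = 10·53 + 9·44 = 530 + 396 = 926 px.

926 px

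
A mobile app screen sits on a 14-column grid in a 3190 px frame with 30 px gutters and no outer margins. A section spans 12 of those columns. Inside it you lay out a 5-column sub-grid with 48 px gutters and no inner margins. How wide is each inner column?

507.6 px

Subtracting 13 gutters of 30 leaves 2800 for 14 columns, so c = 200 px.
12 columns plus 11 gutters: 2400 + 330 = 2730 px.
Subtracting 4 gutters of 48 leaves 2538 for 5 columns, so d = 507.6 px.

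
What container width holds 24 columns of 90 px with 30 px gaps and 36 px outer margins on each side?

Total width: 2·36 + 24·90 + 23·30 = 2922 px.

2922 px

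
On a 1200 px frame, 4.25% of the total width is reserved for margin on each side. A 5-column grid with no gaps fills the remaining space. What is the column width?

1200 × (1 − 2·4.25%) = 1200 × 91.5% = 1098 px for the columns.
5c = 1098 → c = 219.6 px.

219.6 px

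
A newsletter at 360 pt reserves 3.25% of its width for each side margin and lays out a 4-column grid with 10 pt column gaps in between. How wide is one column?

76.65 pt

360 × (1 − 2·3.25%) = 360 × 93.5% = 336.6 pt for the columns.
336.6 − 3·10 = 306.6; ÷4 gives c = 76.65 pt.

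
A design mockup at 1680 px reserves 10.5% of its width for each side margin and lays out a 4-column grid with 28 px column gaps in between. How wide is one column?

1680 × (1 − 2·10.5%) = 1680 × 79% = 1327.2 px for the columns.
4 columns + 3 column gaps: 4c + 3·28 = 1327.2.
4c = 1327.2 − 84 = 1243.2, so c = 310.8 px.

310.8 px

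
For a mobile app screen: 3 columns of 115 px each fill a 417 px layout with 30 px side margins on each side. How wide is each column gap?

Take off 60 px of margins, leaving 357 px.
3 columns take 3·115 = 345 px; remaining 12 splits into 2 column gaps.
g = 12 / 2 = 6 px.

6 px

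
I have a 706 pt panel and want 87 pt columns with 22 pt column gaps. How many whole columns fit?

6 columns

Each extra column adds 87 + 22 = 109 pt.
(706 + 22) / 109 = 6.68, so 6 columns fit.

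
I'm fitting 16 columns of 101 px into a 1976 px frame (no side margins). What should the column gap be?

16·101 + 15g = 1976 → 15g = 360 → g = 24 px.

24 px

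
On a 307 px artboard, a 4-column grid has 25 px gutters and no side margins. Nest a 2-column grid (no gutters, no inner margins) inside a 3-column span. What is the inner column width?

4 columns + 3 gutters: 4c + 3·25 = 307.
4c = 307 − 75 = 232, so c = 58 px.
3 columns plus 2 gutters: 174 + 50 = 224 px.
2d = 224 → d = 112 px.

112 px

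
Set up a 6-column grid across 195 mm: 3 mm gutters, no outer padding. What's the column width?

30 mm

6c + 5·3 = 195 → 6c = 180 → c = 30 mm.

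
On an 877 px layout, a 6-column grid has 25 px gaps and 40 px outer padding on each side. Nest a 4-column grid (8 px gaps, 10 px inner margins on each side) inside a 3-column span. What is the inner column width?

85.5 px

Take off 80 px of margins, leaving 797 px.
6c + 5·25 = 797 → 6c = 672 → c = 112 px.
3-column span = 3·112 + 2·25 = 386 px.
Inner content = 386 − 2·10 = 366 px.
4d + 3·8 = 366 → 4d = 342 → d = 85.5 px.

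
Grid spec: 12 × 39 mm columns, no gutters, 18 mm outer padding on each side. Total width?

Total width: 2·18 + 12·39 = 504 mm.

504 mm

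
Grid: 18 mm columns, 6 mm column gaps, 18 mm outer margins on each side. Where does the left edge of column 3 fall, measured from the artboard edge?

Column 3 starts at margin + 2·(column + gutter) = 18 + 2·24 = 66 mm.

66 mm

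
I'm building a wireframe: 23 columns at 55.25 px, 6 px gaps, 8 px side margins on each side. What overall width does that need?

1418.75 px

Total width: 2·8 + 23·55.25 + 22·6 = 1418.75 px.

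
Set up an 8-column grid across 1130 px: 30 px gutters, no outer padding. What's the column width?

8c + 7·30 = 1130 → 8c = 920 → c = 115 px.

115 px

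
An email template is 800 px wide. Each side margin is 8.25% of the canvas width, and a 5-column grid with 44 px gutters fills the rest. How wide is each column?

98.4 px

Each margin = 8.25% of 800 = 66 px; content = 800 − 2·66 = 668 px.
5c + 4·44 = 668 → 5c = 492 → c = 98.4 px.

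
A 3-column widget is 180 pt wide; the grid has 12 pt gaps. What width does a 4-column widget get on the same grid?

244 pt

3 columns + 2 gaps: 3c + 2·12 = 180.
3c = 180 − 24 = 156, so c = 52 pt.
Span of 4: 4·52 + 3·12 = 208 + 36 = 244 pt.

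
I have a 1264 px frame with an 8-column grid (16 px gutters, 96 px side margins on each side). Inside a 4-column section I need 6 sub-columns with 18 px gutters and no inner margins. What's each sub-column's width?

Take off 192 px of margins, leaving 1072 px.
8c + 7·16 = 1072 → 8c = 960 → c = 120 px.
4 columns plus 3 gutters: 480 + 48 = 528 px.
6 columns + 5 gutters: 6d + 5·18 = 528.
6d = 528 − 90 = 438, so d = 73 px.

73 px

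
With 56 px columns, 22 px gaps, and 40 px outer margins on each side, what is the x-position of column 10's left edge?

742 px

Each column+gutter stride is 78 px; 9 of them past the 40 px margin is 40 + 702 = 742 px.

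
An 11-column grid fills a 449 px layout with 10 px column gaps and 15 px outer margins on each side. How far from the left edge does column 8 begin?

Subtract both margins: 449 − 2·15 = 419 px.
Subtracting 10 column gaps of 10 leaves 319 for 11 columns, so c = 29 px.
Column 8 starts at margin + 7·(column + gutter) = 15 + 7·39 = 288 px.

288 px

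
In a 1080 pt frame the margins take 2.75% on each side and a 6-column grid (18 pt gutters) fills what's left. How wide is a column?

155.1 pt

1080 × (1 − 2·2.75%) = 1080 × 94.5% = 1020.6 pt for the columns.
1020.6 − 5·18 = 930.6; ÷6 gives c = 155.1 pt.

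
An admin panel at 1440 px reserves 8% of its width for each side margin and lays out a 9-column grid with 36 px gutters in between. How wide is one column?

Each margin = 8% of 1440 = 115.2 px; content = 1440 − 2·115.2 = 1209.6 px.
Subtracting 8 gutters of 36 leaves 921.6 for 9 columns, so c = 102.4 px.

102.4 px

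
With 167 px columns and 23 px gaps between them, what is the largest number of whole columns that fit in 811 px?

4 columns

k columns need k·167 + (k−1)·23 = k·190 − 23.
k·190 − 23 ≤ 811 → k ≤ 834 / 190 ≈ 4.39, so k = 4.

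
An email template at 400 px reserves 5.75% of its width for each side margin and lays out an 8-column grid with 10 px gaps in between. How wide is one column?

Margins: 5.75% × 400 = 23 px each, so content = 400 − 46 = 354 px.
8 columns + 7 gaps: 8c + 7·10 = 354.
8c = 354 − 70 = 284, so c = 35.5 px.

35.5 px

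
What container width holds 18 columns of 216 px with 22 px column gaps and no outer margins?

4262 px

Container = 18·216 + 17·22 = 3888 + 374 = 4262 px.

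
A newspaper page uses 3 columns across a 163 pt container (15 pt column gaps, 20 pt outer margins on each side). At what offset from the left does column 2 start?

66 pt

Take off 40 pt of margins, leaving 123 pt.
3c + 2·15 = 123 → 3c = 93 → c = 31 pt.
Each column+gutter stride is 46 pt; 1 of them past the 20 pt margin is 20 + 46 = 66 pt.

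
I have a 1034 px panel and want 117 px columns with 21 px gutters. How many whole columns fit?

7 columns

Each extra column adds 117 + 21 = 138 px.
(1034 + 21) / 138 = 7.64, so 7 columns fit.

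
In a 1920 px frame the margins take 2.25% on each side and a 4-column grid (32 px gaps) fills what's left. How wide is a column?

1920 × (1 − 2·2.25%) = 1920 × 95.5% = 1833.6 px for the columns.
1833.6 − 3·32 = 1737.6; ÷4 gives c = 434.4 px.

434.4 px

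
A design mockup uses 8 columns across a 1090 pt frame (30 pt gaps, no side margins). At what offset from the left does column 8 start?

980 pt

Subtracting 7 gaps of 30 leaves 880 for 8 columns, so c = 110 pt.
Each column+gutter stride is 140 pt; with no margin, 7 of them is 980 pt.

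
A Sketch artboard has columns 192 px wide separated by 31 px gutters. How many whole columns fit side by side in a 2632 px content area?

11 columns

k columns need k·192 + (k−1)·31 = k·223 − 31.
k·223 − 31 ≤ 2632 → k ≤ 2663 / 223 ≈ 11.94, so k = 11.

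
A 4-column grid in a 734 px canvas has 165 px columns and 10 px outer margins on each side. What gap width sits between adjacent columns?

Subtract both margins: 734 − 2·10 = 714 px.
4 columns take 4·165 = 660 px; remaining 54 splits into 3 gaps.
g = 54 / 3 = 18 px.

18 px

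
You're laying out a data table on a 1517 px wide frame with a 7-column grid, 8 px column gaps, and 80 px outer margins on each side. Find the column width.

187 px

Inside the margins: 1517 − 160 = 1357 px.
7 columns + 6 column gaps: 7c + 6·8 = 1357.
7c = 1357 − 48 = 1309, so c = 187 px.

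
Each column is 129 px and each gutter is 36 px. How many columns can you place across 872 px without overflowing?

5 columns

k columns need k·129 + (k−1)·36 = k·165 − 36.
k·165 − 36 ≤ 872 → k ≤ 908 / 165 ≈ 5.50, so k = 5.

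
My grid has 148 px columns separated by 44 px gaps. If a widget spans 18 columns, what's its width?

Span of 18: 18·148 + 17·44 = 2664 + 748 = 3412 px.

3412 px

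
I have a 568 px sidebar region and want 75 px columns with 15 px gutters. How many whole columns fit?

6 columns

k columns need k·75 + (k−1)·15 = k·90 − 15.
k·90 − 15 ≤ 568 → k ≤ 583 / 90 ≈ 6.48, so k = 6.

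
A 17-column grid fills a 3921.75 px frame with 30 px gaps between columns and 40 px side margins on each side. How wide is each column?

197.75 px

Inside the margins: 3921.75 − 80 = 3841.75 px.
17 columns + 16 gaps: 17c + 16·30 = 3841.75.
17c = 3841.75 − 480 = 3361.75, so c = 197.75 px.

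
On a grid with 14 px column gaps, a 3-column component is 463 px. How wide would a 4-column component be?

3c + 2·14 = 463 → 3c = 435 → c = 145 px.
4 columns plus 3 column gaps: 580 + 42 = 622 px.

622 px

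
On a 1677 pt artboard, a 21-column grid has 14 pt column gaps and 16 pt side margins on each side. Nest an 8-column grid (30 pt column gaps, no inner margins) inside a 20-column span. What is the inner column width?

169.5 pt

Outer content = 1677 − 2·16 = 1645 pt.
21 columns + 20 column gaps: 21c + 20·14 = 1645.
21c = 1645 − 280 = 1365, so c = 65 pt.
20-column span = 20·65 + 19·14 = 1566 pt.
Subtracting 7 column gaps of 30 leaves 1356 for 8 columns, so d = 169.5 pt.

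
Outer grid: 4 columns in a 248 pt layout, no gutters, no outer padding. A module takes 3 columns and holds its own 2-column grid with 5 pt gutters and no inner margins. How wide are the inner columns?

90.5 pt

248 / 4 = 62 pt per column.
With no gutters, 3 columns span 3·62 = 186 pt.
2d + 1·5 = 186 → 2d = 181 → d = 90.5 pt.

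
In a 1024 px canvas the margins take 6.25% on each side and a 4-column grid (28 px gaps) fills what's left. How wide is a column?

Margins: 6.25% × 1024 = 64 px each, so content = 1024 − 128 = 896 px.
896 − 3·28 = 812; ÷4 gives c = 203 px.

203 px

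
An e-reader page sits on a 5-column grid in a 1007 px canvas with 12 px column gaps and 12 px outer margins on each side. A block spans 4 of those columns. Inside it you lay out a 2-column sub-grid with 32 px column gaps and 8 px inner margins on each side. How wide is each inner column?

Subtract both margins: 1007 − 2·12 = 983 px.
5 columns + 4 column gaps: 5c + 4·12 = 983.
5c = 983 − 48 = 935, so c = 187 px.
4-column span = 4·187 + 3·12 = 784 px.
Inner content = 784 − 2·8 = 768 px.
Subtracting 1 column gap of 32 leaves 736 for 2 columns, so d = 368 px.

368 px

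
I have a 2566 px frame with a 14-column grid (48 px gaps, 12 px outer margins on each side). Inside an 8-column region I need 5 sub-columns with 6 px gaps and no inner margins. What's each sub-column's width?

281.6 px

Subtract both margins: 2566 − 2·12 = 2542 px.
14 columns + 13 gaps: 14c + 13·48 = 2542.
14c = 2542 − 624 = 1918, so c = 137 px.
8 columns plus 7 gaps: 1096 + 336 = 1432 px.
1432 − 4·6 = 1408; ÷5 gives d = 281.6 px.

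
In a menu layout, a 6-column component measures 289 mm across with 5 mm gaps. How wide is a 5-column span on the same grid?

240 mm

6c + 5·5 = 289 → 6c = 264 → c = 44 mm.
5 columns plus 4 gaps: 220 + 20 = 240 mm.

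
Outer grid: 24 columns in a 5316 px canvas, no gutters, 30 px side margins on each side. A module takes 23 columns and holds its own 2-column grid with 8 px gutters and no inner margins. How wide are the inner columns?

Take off 60 px of margins, leaving 5256 px.
5256 / 24 = 219 px per column.
With no gutters, 23 columns span 23·219 = 5037 px.
Subtracting 1 gutter of 8 leaves 5029 for 2 columns, so d = 2514.5 px.

2514.5 px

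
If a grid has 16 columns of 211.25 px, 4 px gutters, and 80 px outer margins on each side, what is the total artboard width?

3600 px

Total width: 2·80 + 16·211.25 + 15·4 = 3600 px.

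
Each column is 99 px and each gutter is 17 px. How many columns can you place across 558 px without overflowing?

Each extra column adds 99 + 17 = 116 px.
(558 + 17) / 116 = 4.96, so 4 columns fit.

4 columns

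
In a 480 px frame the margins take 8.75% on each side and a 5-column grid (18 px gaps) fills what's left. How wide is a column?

480 × (1 − 2·8.75%) = 480 × 82.5% = 396 px for the columns.
Subtracting 4 gaps of 18 leaves 324 for 5 columns, so c = 64.8 px.

64.8 px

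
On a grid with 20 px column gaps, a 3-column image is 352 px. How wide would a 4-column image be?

Subtracting 2 column gaps of 20 leaves 312 for 3 columns, so c = 104 px.
4-column span = 4·104 + 3·20 = 476 px.

476 px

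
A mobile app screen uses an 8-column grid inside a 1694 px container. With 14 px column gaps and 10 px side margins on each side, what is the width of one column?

Inside the margins: 1694 − 20 = 1674 px.
1674 − 7·14 = 1576; ÷8 gives c = 197 px.

197 px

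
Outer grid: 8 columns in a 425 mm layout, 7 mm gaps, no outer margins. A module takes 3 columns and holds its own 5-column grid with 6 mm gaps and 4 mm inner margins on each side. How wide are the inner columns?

8c + 7·7 = 425 → 8c = 376 → c = 47 mm.
3-column span = 3·47 + 2·7 = 155 mm.
Inner content = 155 − 2·4 = 147 mm.
Subtracting 4 gaps of 6 leaves 123 for 5 columns, so d = 24.6 mm.

24.6 mm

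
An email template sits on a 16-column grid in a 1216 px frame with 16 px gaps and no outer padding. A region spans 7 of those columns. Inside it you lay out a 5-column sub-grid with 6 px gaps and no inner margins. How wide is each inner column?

1216 − 15·16 = 976; ÷16 gives c = 61 px.
Span of 7: 7·61 + 6·16 = 427 + 96 = 523 px.
5 columns + 4 gaps: 5d + 4·6 = 523.
5d = 523 − 24 = 499, so d = 99.8 px.

99.8 px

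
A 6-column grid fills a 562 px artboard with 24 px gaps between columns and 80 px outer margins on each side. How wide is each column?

Take off 160 px of margins, leaving 402 px.
402 − 5·24 = 282; ÷6 gives c = 47 px.

47 px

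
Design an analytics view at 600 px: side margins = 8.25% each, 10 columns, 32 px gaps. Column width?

600 × (1 − 2·8.25%) = 600 × 83.5% = 501 px for the columns.
501 − 9·32 = 213; ÷10 gives c = 21.3 px.

21.3 px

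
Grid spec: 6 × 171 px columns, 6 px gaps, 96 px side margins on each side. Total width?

Artboard = 2·96 + 6·171 + 5·6 = 192 + 1026 + 30 = 1248 px.

1248 px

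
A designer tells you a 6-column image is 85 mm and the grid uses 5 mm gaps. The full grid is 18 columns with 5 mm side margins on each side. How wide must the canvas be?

85 − 5·5 = 60; ÷6 gives c = 10 mm.
Total width: 2·5 + 18·10 + 17·5 = 275 mm.

275 mm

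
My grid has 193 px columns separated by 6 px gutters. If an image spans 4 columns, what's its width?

790 px

Span of 4: 4·193 + 3·6 = 772 + 18 = 790 px.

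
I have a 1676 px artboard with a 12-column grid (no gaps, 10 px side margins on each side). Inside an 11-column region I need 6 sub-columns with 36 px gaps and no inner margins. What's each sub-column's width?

Subtract both margins: 1676 − 2·10 = 1656 px.
With no gaps, each column is 1656/12 = 138 px.
With no gaps, 11 columns span 11·138 = 1518 px.
Subtracting 5 gaps of 36 leaves 1338 for 6 columns, so d = 223 px.

223 px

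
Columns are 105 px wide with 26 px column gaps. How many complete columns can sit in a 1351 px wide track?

10 columns: 10·105 + 9·26 = 1284 px ≤ 1351.
11 columns: 1415 px > 1351. So 10.

10 columns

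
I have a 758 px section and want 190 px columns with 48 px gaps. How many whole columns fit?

3 columns

Each extra column adds 190 + 48 = 238 px.
(758 + 48) / 238 = 3.39, so 3 columns fit.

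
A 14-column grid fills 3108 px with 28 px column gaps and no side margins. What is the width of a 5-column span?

1092 px

14c + 13·28 = 3108 → 14c = 2744 → c = 196 px.
5 columns plus 4 column gaps: 980 + 112 = 1092 px.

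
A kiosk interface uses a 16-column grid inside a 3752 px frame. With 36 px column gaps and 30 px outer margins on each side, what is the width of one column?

197 px

Content width = 3752 − 2·30 = 3692 px.
16 columns + 15 column gaps: 16c + 15·36 = 3692.
16c = 3692 − 540 = 3152, so c = 197 px.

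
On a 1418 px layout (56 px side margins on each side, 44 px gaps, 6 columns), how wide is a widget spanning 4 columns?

856 px

Take off 112 px of margins, leaving 1306 px.
1306 − 5·44 = 1086; ÷6 gives c = 181 px.
Span of 4: 4·181 + 3·44 = 724 + 132 = 856 px.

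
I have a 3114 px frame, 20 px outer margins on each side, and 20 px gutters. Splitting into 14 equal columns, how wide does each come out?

Inside the margins: 3114 − 40 = 3074 px.
14 columns + 13 gutters: 14c + 13·20 = 3074.
14c = 3074 − 260 = 2814, so c = 201 px.

201 px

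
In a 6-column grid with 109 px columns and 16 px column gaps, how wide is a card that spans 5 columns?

609 px

Span of 5: 5·109 + 4·16 = 545 + 64 = 609 px.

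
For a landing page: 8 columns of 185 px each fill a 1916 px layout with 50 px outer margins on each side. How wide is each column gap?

Take off 100 px of margins, leaving 1816 px.
Columns use 1480 px, leaving 336 px across 7 column gaps = 48 px each.

48 px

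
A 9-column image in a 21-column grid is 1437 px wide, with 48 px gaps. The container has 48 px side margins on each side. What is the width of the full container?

9c + 8·48 = 1437 → 9c = 1053 → c = 117 px.
Total width: 2·48 + 21·117 + 20·48 = 3513 px.

3513 px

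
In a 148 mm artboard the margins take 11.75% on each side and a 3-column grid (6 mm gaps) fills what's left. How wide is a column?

33.74 mm

Each margin = 11.75% of 148 = 17.39 mm; content = 148 − 2·17.39 = 113.22 mm.
3 columns + 2 gaps: 3c + 2·6 = 113.22.
3c = 113.22 − 12 = 101.22, so c = 33.74 mm.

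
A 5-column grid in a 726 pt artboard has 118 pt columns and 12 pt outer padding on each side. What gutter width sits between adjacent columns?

Inside the margins: 726 − 24 = 702 pt.
Columns use 590 pt, leaving 112 pt across 4 gutters = 28 pt each.

28 pt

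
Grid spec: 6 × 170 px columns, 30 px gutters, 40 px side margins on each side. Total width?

Adding margins, columns and gutters: 80 + 1020 + 150 = 1250 px.

1250 px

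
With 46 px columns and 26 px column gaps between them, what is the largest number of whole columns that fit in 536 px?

7 columns

k columns need k·46 + (k−1)·26 = k·72 − 26.
k·72 − 26 ≤ 536 → k ≤ 562 / 72 ≈ 7.81, so k = 7.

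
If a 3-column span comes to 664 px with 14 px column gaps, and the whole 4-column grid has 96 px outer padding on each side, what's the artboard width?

3c + 2·14 = 664 → 3c = 636 → c = 212 px.
Total width: 2·96 + 4·212 + 3·14 = 1082 px.

1082 px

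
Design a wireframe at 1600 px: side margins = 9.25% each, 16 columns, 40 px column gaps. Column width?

Margins: 9.25% × 1600 = 148 px each, so content = 1600 − 296 = 1304 px.
16 columns + 15 column gaps: 16c + 15·40 = 1304.
16c = 1304 − 600 = 704, so c = 44 px.

44 px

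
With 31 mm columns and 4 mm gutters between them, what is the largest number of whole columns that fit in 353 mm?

10 columns

Each extra column adds 31 + 4 = 35 mm.
(353 + 4) / 35 = 10.20, so 10 columns fit.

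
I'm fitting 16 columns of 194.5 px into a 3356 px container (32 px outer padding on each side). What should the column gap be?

12 px

Inside the margins: 3356 − 64 = 3292 px.
16 columns take 16·194.5 = 3112 px; remaining 180 splits into 15 column gaps.
g = 180 / 15 = 12 px.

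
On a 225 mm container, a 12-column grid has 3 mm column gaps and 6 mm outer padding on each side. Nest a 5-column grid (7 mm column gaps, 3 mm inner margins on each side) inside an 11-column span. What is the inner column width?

32.2 mm

Take off 12 mm of margins, leaving 213 mm.
12c + 11·3 = 213 → 12c = 180 → c = 15 mm.
11 columns plus 10 column gaps: 165 + 30 = 195 mm.
Inner content = 195 − 2·3 = 189 mm.
5 columns + 4 column gaps: 5d + 4·7 = 189.
5d = 189 − 28 = 161, so d = 32.2 mm.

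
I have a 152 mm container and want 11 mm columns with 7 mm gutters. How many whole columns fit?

8 columns: 8·11 + 7·7 = 137 mm ≤ 152.
9 columns: 155 mm > 152. So 8.

8 columns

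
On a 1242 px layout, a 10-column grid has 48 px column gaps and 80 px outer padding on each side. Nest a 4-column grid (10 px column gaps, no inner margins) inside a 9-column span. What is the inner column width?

Subtract both margins: 1242 − 2·80 = 1082 px.
Subtracting 9 column gaps of 48 leaves 650 for 10 columns, so c = 65 px.
9 columns plus 8 column gaps: 585 + 384 = 969 px.
Subtracting 3 column gaps of 10 leaves 939 for 4 columns, so d = 234.75 px.

234.75 px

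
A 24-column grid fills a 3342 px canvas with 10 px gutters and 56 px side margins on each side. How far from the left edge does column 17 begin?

Content = 3342 − 2·56 = 3230 px.
24c + 23·10 = 3230 → 24c = 3000 → c = 125 px.
Before column 17: the margin + 16 columns + 16 gutters.
Offset = 56 + 16·(125 + 10) = 56 + 2160 = 2216 px.

2216 px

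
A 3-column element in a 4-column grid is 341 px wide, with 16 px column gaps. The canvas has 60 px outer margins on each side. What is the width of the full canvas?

3c + 2·16 = 341 → 3c = 309 → c = 103 px.
Adding margins, columns and gutters: 120 + 412 + 48 = 580 px.

580 px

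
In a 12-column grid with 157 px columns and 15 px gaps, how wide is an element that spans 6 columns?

1017 px

6 columns plus 5 gaps: 942 + 75 = 1017 px.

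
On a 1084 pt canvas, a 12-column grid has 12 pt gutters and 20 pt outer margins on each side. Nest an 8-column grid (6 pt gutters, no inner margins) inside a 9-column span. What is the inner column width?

92.25 pt

Outer content = 1084 − 2·20 = 1044 pt.
12c + 11·12 = 1044 → 12c = 912 → c = 76 pt.
Span of 9: 9·76 + 8·12 = 684 + 96 = 780 pt.
8d + 7·6 = 780 → 8d = 738 → d = 92.25 pt.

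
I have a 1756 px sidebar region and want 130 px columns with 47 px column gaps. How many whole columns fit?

10 columns

k columns need k·130 + (k−1)·47 = k·177 − 47.
k·177 − 47 ≤ 1756 → k ≤ 1803 / 177 ≈ 10.19, so k = 10.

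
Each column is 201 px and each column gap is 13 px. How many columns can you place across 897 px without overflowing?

4 columns

Each extra column adds 201 + 13 = 214 px.
(897 + 13) / 214 = 4.25, so 4 columns fit.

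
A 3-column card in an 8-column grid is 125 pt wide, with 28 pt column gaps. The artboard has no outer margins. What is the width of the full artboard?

3 columns + 2 column gaps: 3c + 2·28 = 125.
3c = 125 − 56 = 69, so c = 23 pt.
Total width: 8·23 + 7·28 = 380 pt.

380 pt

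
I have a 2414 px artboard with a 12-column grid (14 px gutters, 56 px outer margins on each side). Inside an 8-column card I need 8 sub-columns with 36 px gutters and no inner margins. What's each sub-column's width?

Subtract both margins: 2414 − 2·56 = 2302 px.
2302 − 11·14 = 2148; ÷12 gives c = 179 px.
8 columns plus 7 gutters: 1432 + 98 = 1530 px.
1530 − 7·36 = 1278; ÷8 gives d = 159.75 px.

159.75 px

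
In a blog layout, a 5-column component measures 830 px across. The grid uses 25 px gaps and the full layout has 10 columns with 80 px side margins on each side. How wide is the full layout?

1845 px

830 − 4·25 = 730; ÷5 gives c = 146 px.
Layout = 2·80 + 10·146 + 9·25 = 160 + 1460 + 225 = 1845 px.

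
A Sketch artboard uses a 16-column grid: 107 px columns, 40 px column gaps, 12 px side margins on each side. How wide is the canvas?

Total width: 2·12 + 16·107 + 15·40 = 2336 px.

2336 px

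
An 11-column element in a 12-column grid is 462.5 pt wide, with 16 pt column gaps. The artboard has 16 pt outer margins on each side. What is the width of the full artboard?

538 pt

11 columns + 10 column gaps: 11c + 10·16 = 462.5.
11c = 462.5 − 160 = 302.5, so c = 27.5 pt.
Adding margins, columns and gutters: 32 + 330 + 176 = 538 pt.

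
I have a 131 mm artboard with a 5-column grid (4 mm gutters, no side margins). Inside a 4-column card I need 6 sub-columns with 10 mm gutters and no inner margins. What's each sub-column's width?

5c + 4·4 = 131 → 5c = 115 → c = 23 mm.
Span of 4: 4·23 + 3·4 = 92 + 12 = 104 mm.
Subtracting 5 gutters of 10 leaves 54 for 6 columns, so d = 9 mm.

9 mm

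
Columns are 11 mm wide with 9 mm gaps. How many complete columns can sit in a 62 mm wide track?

Each extra column adds 11 + 9 = 20 mm.
(62 + 9) / 20 = 3.55, so 3 columns fit.

3 columns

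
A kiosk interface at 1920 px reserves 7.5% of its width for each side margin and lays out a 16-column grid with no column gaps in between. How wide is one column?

102 px

1920 × (1 − 2·7.5%) = 1920 × 85% = 1632 px for the columns.
16c = 1632 → c = 102 px.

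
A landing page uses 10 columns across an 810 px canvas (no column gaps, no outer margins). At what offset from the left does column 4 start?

243 px

With no column gaps, each column is 810/10 = 81 px.
Before column 4: 3 columns + 3 column gaps.
Offset = 3·(81 + 0) = 3·81 = 243 px.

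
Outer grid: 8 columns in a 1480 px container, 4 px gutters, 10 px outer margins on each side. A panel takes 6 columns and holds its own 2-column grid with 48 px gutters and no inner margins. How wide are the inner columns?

523 px

Subtract both margins: 1480 − 2·10 = 1460 px.
8c + 7·4 = 1460 → 8c = 1432 → c = 179 px.
Span of 6: 6·179 + 5·4 = 1074 + 20 = 1094 px.
Subtracting 1 gutter of 48 leaves 1046 for 2 columns, so d = 523 px.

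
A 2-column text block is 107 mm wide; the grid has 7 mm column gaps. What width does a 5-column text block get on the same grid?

278 mm

2 columns + 1 column gap: 2c + 1·7 = 107.
2c = 107 − 7 = 100, so c = 50 mm.
5-column span = 5·50 + 4·7 = 278 mm.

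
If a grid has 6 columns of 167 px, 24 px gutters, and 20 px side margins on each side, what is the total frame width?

1162 px

Adding margins, columns and gutters: 40 + 1002 + 120 = 1162 px.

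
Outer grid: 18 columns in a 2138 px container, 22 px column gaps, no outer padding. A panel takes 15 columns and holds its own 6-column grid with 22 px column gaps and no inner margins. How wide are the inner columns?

278 px

18c + 17·22 = 2138 → 18c = 1764 → c = 98 px.
15-column span = 15·98 + 14·22 = 1778 px.
6d + 5·22 = 1778 → 6d = 1668 → d = 278 px.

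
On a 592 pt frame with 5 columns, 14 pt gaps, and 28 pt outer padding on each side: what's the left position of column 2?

138 pt

Subtract both margins: 592 − 2·28 = 536 pt.
Subtracting 4 gaps of 14 leaves 480 for 5 columns, so c = 96 pt.
Before column 2: the margin + 1 column + 1 gap.
Offset = 28 + 1·(96 + 14) = 28 + 110 = 138 pt.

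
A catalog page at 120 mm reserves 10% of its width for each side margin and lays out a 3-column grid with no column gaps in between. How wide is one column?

120 × (1 − 2·10%) = 120 × 80% = 96 mm for the columns.
3c = 96 → c = 32 mm.

32 mm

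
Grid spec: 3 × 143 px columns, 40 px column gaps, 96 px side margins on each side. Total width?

701 px

Canvas = 2·96 + 3·143 + 2·40 = 192 + 429 + 80 = 701 px.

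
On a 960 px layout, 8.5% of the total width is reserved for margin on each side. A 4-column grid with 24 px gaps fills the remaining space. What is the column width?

181.2 px

960 × (1 − 2·8.5%) = 960 × 83% = 796.8 px for the columns.
Subtracting 3 gaps of 24 leaves 724.8 for 4 columns, so c = 181.2 px.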